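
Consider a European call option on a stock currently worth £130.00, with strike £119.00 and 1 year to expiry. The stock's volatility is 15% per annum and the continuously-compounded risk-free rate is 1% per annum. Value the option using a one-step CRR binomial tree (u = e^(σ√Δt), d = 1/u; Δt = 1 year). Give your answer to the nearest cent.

CRR parameters: u = e^(σ√Δt) = e^(0.15·√1) = 1.1618, d = 1/u = 0.8607
Per-period rate: rΔt = 0.01·1 = 0.01, so R = e^0.01 = 1.0101
Risk-neutral probability p = (e^0.01 − 0.8607)/(1.1618 − 0.8607) = 0.1493/0.3011 = 0.4959
Terminal stock prices: S_u = 151, S_d = 111.9
Terminal payoffs (S − K): max(32.04, 0) = 32.04, max(-7.108, 0) = 0
Node 0 (S = 130): V_0 = e^(−0.01)·[0.4959·32.0385 + 0.5041·0.0000] = 15.7312

£15.73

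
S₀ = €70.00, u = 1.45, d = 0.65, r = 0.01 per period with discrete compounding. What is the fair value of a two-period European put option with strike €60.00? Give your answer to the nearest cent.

€9.02

Risk-neutral probability p = (1 + 0.01 − 0.65)/(1.45 − 0.65) = 0.3600/0.8000 = 0.4500
Terminal stock prices: S_uu = 147.2, S_ud = 65.98, S_dd = 29.58
Terminal payoffs (K − S): max(-87.18, 0) = 0, max(-5.975, 0) = 0, max(30.42, 0) = 30.42
Node u (S = 101.5): V_u = 1/1.01·[0.4500·0.0000 + 0.5500·0.0000] = 0.0000
Node d (S = 45.5): V_d = 1/1.01·[0.4500·0.0000 + 0.5500·30.4250] = 16.5681
Node 0 (S = 70): V_0 = 1/1.01·[0.4500·0.0000 + 0.5500·16.5681] = 9.0222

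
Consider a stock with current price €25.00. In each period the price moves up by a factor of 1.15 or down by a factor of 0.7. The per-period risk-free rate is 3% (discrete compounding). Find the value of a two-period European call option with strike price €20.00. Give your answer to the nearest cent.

€6.67

Risk-neutral probability p = (1 + 0.03 − 0.7)/(1.15 − 0.7) = 0.3300/0.4500 = 0.7333
Terminal stock prices: S_uu = 33.06, S_ud = 20.12, S_dd = 12.25
Terminal payoffs (S − K): max(13.06, 0) = 13.06, max(0.125, 0) = 0.125, max(-7.75, 0) = 0
Node u (S = 28.75): V_u = 1/1.03·[0.7333·13.0625 + 0.2667·0.1250] = 9.3325
Node d (S = 17.5): V_d = 1/1.03·[0.7333·0.1250 + 0.2667·0.0000] = 0.0890
Node 0 (S = 25): V_0 = 1/1.03·[0.7333·9.3325 + 0.2667·0.0890] = 6.6676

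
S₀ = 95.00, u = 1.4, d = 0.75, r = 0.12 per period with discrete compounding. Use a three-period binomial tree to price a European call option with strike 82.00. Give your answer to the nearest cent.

40.64

Risk-neutral probability p = (1 + 0.12 − 0.75)/(1.4 − 0.75) = 0.3700/0.6500 = 0.5692
Terminal stock prices: S_uuu = 260.7, S_uud = 139.6, S_udd = 74.81, S_ddd = 40.08
Terminal payoffs (S − K): max(178.7, 0) = 178.7, max(57.65, 0) = 57.65, max(-7.188, 0) = 0, max(-41.92, 0) = 0
Node uu (S = 186.2): V_uu = 1/1.12·[0.5692·178.6800 + 0.4308·57.6500] = 112.9857
Node ud (S = 99.75): V_ud = 1/1.12·[0.5692·57.6500 + 0.4308·0.0000] = 29.3001
Node dd (S = 53.44): V_dd = 1/1.12·[0.5692·0.0000 + 0.4308·0.0000] = 0.0000
Node u (S = 133): V_u = 1/1.12·[0.5692·112.9857 + 0.4308·29.3001] = 68.6933
Node d (S = 71.25): V_d = 1/1.12·[0.5692·29.3001 + 0.4308·0.0000] = 14.8916
Node 0 (S = 95): V_0 = 1/1.12·[0.5692·68.6933 + 0.4308·14.8916] = 40.6403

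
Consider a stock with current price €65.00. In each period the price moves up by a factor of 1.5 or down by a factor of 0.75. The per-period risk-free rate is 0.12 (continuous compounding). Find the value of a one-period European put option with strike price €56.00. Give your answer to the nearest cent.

Risk-neutral probability p = (e^0.12 − 0.75)/(1.5 − 0.75) = 0.3775/0.7500 = 0.5033
Terminal stock prices: S_u = 97.5, S_d = 48.75
Terminal payoffs (K − S): max(-41.5, 0) = 0, max(7.25, 0) = 7.25
Node 0 (S = 65): V_0 = e^(−0.12)·[0.5033·0.0000 + 0.4967·7.2500] = 3.1937

€3.19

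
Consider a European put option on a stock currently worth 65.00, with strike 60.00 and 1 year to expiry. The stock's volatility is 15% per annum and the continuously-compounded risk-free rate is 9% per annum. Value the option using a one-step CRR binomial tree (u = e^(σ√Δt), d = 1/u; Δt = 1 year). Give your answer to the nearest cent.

0.83

CRR parameters: u = e^(σ√Δt) = e^(0.15·√1) = 1.1618, d = 1/u = 0.8607
Per-period rate: rΔt = 0.09·1 = 0.09, so R = e^0.09 = 1.0942
Risk-neutral probability p = (e^0.09 − 0.8607)/(1.1618 − 0.8607) = 0.2335/0.3011 = 0.7753
Terminal stock prices: S_u = 75.52, S_d = 55.95
Terminal payoffs (K − S): max(-15.52, 0) = 0, max(4.054, 0) = 4.054
Node 0 (S = 65): V_0 = e^(−0.09)·[0.7753·0.0000 + 0.2247·4.0540] = 0.8325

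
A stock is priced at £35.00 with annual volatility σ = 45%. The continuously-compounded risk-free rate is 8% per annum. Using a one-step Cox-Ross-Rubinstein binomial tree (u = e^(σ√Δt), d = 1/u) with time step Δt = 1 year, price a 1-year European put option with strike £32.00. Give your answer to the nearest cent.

£4.66

CRR parameters: u = e^(σ√Δt) = e^(0.45·√1) = 1.5683, d = 1/u = 0.6376
Per-period rate: rΔt = 0.08·1 = 0.08, so R = e^0.08 = 1.0833
Risk-neutral probability p = (e^0.08 − 0.6376)/(1.5683 − 0.6376) = 0.4457/0.9307 = 0.4789
Terminal stock prices: S_u = 54.89, S_d = 22.32
Terminal payoffs (K − S): max(-22.89, 0) = 0, max(9.683, 0) = 9.683
Node 0 (S = 35): V_0 = e^(−0.08)·[0.4789·0.0000 + 0.5211·9.6830] = 4.6583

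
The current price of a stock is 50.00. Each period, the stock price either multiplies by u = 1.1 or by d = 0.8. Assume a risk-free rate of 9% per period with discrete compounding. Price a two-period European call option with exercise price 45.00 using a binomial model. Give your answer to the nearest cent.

12.19

Risk-neutral probability p = (1 + 0.09 − 0.8)/(1.1 − 0.8) = 0.2900/0.3000 = 0.9667
Terminal stock prices: S_uu = 60.5, S_ud = 44, S_dd = 32
Terminal payoffs (S − K): max(15.5, 0) = 15.5, max(-1, 0) = 0, max(-13, 0) = 0
Node u (S = 55): V_u = 1/1.09·[0.9667·15.5000 + 0.0333·0.0000] = 13.7462
Node d (S = 40): V_d = 1/1.09·[0.9667·0.0000 + 0.0333·0.0000] = 0.0000
Node 0 (S = 50): V_0 = 1/1.09·[0.9667·13.7462 + 0.0333·0.0000] = 12.1908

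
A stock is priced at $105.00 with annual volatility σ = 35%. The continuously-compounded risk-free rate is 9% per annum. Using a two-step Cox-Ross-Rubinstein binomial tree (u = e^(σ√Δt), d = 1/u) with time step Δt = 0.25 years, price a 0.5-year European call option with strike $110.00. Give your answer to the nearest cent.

CRR parameters: u = e^(σ√Δt) = e^(0.35·√0.25) = 1.1912, d = 1/u = 0.8395
Per-period rate: rΔt = 0.09·0.25 = 0.0225, so R = e^0.0225 = 1.0228
Risk-neutral probability p = (e^0.0225 − 0.8395)/(1.1912 − 0.8395) = 0.1833/0.3518 = 0.5210
Terminal stock prices: S_uu = 149, S_ud = 105, S_dd = 73.99
Terminal payoffs (S − K): max(39, 0) = 39, max(-5, 0) = 0, max(-36.01, 0) = 0
Node u (S = 125.1): V_u = e^(−0.0225)·[0.5210·39.0021 + 0.4790·0.0000] = 19.8697
Node d (S = 88.14): V_d = e^(−0.0225)·[0.5210·0.0000 + 0.4790·0.0000] = 0.0000
Node 0 (S = 105): V_0 = e^(−0.0225)·[0.5210·19.8697 + 0.4790·0.0000] = 10.1227

$10.12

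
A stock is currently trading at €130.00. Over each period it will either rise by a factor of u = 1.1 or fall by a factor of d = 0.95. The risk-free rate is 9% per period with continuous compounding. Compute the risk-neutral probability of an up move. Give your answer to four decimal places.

p = 0.9612

Risk-neutral probability p = (e^0.09 − 0.95)/(1.1 − 0.95) = 0.1442/0.1500 = 0.9612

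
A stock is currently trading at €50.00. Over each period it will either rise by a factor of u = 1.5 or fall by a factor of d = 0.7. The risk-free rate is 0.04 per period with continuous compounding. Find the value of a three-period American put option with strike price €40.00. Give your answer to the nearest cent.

€5.52

Risk-neutral probability p = (e^0.04 − 0.7)/(1.5 − 0.7) = 0.3408/0.8000 = 0.4260
Terminal stock prices: S_uuu = 168.8, S_uud = 78.75, S_udd = 36.75, S_ddd = 17.15
Terminal payoffs (K − S): max(-128.8, 0) = 0, max(-38.75, 0) = 0, max(3.25, 0) = 3.25, max(22.85, 0) = 22.85
Node uu (S = 112.5): continuation = e^(−0.04)·[0.4260·0.0000 + 0.5740·0.0000] = 0.0000; exercise value = 0.0000 ≤ continuation, so V_uu = 0.0000
Node ud (S = 52.5): continuation = e^(−0.04)·[0.4260·0.0000 + 0.5740·3.2500] = 1.7923; exercise value = 0.0000 ≤ continuation, so V_ud = 1.7923
Node dd (S = 24.5): continuation = e^(−0.04)·[0.4260·3.2500 + 0.5740·22.8500] = 13.9316; exercise value = 15.5000 > continuation, so V_dd = 15.5000 (exercise)
Node u (S = 75): continuation = e^(−0.04)·[0.4260·0.0000 + 0.5740·1.7923] = 0.9884; exercise value = 0.0000 ≤ continuation, so V_u = 0.9884
Node d (S = 35): continuation = e^(−0.04)·[0.4260·1.7923 + 0.5740·15.5000] = 9.2816; exercise value = 5.0000 ≤ continuation, so V_d = 9.2816
Node 0 (S = 50): continuation = e^(−0.04)·[0.4260·0.9884 + 0.5740·9.2816] = 5.5232; exercise value = 0.0000 ≤ continuation, so V_0 = 5.5232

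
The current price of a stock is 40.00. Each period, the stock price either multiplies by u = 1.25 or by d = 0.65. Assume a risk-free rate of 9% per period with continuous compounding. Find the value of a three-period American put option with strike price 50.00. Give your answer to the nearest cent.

Risk-neutral probability p = (e^0.09 − 0.65)/(1.25 − 0.65) = 0.4442/0.6000 = 0.7403
Terminal stock prices: S_uuu = 78.12, S_uud = 40.62, S_udd = 21.13, S_ddd = 10.98
Terminal payoffs (K − S): max(-28.12, 0) = 0, max(9.375, 0) = 9.375, max(28.87, 0) = 28.87, max(39.02, 0) = 39.02
Node uu (S = 62.5): continuation = e^(−0.09)·[0.7403·0.0000 + 0.2597·9.3750] = 2.2252; exercise value = 0.0000 ≤ continuation, so V_uu = 2.2252
Node ud (S = 32.5): continuation = e^(−0.09)·[0.7403·9.3750 + 0.2597·28.8750] = 13.1966; exercise value = 17.5000 > continuation, so V_ud = 17.5000 (exercise)
Node dd (S = 16.9): continuation = e^(−0.09)·[0.7403·28.8750 + 0.2597·39.0150] = 28.7966; exercise value = 33.1000 > continuation, so V_dd = 33.1000 (exercise)
Node u (S = 50): continuation = e^(−0.09)·[0.7403·2.2252 + 0.2597·17.5000] = 5.6593; exercise value = 0.0000 ≤ continuation, so V_u = 5.6593
Node d (S = 26): continuation = e^(−0.09)·[0.7403·17.5000 + 0.2597·33.1000] = 19.6966; exercise value = 24.0000 > continuation, so V_d = 24.0000 (exercise)
Node 0 (S = 40): continuation = e^(−0.09)·[0.7403·5.6593 + 0.2597·24.0000] = 9.5255; exercise value = 10.0000 > continuation, so V_0 = 10.0000 (exercise)

10.00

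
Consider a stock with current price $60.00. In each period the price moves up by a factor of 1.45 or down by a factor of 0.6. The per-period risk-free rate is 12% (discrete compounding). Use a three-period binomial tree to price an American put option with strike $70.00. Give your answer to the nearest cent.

Risk-neutral probability p = (1 + 0.12 − 0.6)/(1.45 − 0.6) = 0.5200/0.8500 = 0.6118
Terminal stock prices: S_uuu = 182.9, S_uud = 75.69, S_udd = 31.32, S_ddd = 12.96
Terminal payoffs (K − S): max(-112.9, 0) = 0, max(-5.69, 0) = 0, max(38.68, 0) = 38.68, max(57.04, 0) = 57.04
Node uu (S = 126.2): continuation = 1/1.12·[0.6118·0.0000 + 0.3882·0.0000] = 0.0000; exercise value = 0.0000 ≤ continuation, so V_uu = 0.0000
Node ud (S = 52.2): continuation = 1/1.12·[0.6118·0.0000 + 0.3882·38.6800] = 13.4080; exercise value = 17.8000 > continuation, so V_ud = 17.8000 (exercise)
Node dd (S = 21.6): continuation = 1/1.12·[0.6118·38.6800 + 0.3882·57.0400] = 40.9000; exercise value = 48.4000 > continuation, so V_dd = 48.4000 (exercise)
Node u (S = 87): continuation = 1/1.12·[0.6118·0.0000 + 0.3882·17.8000] = 6.1702; exercise value = 0.0000 ≤ continuation, so V_u = 6.1702
Node d (S = 36): continuation = 1/1.12·[0.6118·17.8000 + 0.3882·48.4000] = 26.5000; exercise value = 34.0000 > continuation, so V_d = 34.0000 (exercise)
Node 0 (S = 60): continuation = 1/1.12·[0.6118·6.1702 + 0.3882·34.0000] = 15.1560; exercise value = 10.0000 ≤ continuation, so V_0 = 15.1560

$15.16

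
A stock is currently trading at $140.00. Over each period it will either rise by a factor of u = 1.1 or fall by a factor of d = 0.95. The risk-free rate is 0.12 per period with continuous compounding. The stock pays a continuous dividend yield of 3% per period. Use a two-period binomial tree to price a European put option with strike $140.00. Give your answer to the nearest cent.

Per-period risk-free factor R = e^0.12 = 1.1275; dividend-adjusted growth = e^(0.12−0.03) = 1.0942.
Risk-neutral probability p = (1.0942 − 0.95)/(1.1 − 0.95) = 0.1442/0.1500 = 0.9612
Terminal stock prices: S_uu = 169.4, S_ud = 146.3, S_dd = 126.3
Terminal payoffs (K − S): max(-29.4, 0) = 0, max(-6.3, 0) = 0, max(13.65, 0) = 13.65
Node u (S = 154): V_u = e^(−0.12)·[0.9612·0.0000 + 0.0388·0.0000] = 0.0000
Node d (S = 133): V_d = e^(−0.12)·[0.9612·0.0000 + 0.0388·13.6500] = 0.4702
Node 0 (S = 140): V_0 = e^(−0.12)·[0.9612·0.0000 + 0.0388·0.4702] = 0.0162

$0.02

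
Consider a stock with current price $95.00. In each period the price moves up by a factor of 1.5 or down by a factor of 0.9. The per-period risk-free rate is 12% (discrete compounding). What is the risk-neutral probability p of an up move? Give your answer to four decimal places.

Risk-neutral probability p = (1 + 0.12 − 0.9)/(1.5 − 0.9) = 0.2200/0.6000 = 0.3667

p = 0.3667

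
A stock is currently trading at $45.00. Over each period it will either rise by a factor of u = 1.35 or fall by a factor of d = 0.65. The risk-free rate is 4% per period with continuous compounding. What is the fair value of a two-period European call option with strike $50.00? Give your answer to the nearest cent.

$9.21

Risk-neutral probability p = (e^0.04 − 0.65)/(1.35 − 0.65) = 0.3908/0.7000 = 0.5583
Terminal stock prices: S_uu = 82.01, S_ud = 39.49, S_dd = 19.01
Terminal payoffs (S − K): max(32.01, 0) = 32.01, max(-10.51, 0) = 0, max(-30.99, 0) = 0
Node u (S = 60.75): V_u = e^(−0.04)·[0.5583·32.0125 + 0.4417·0.0000] = 17.1718
Node d (S = 29.25): V_d = e^(−0.04)·[0.5583·0.0000 + 0.4417·0.0000] = 0.0000
Node 0 (S = 45): V_0 = e^(−0.04)·[0.5583·17.1718 + 0.4417·0.0000] = 9.2111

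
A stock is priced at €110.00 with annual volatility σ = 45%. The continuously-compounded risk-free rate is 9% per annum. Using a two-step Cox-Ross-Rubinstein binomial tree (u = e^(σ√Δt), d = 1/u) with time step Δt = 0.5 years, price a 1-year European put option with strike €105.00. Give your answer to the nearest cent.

€11.02

CRR parameters: u = e^(σ√Δt) = e^(0.45·√0.5) = 1.3746, d = 1/u = 0.7275
Per-period rate: rΔt = 0.09·0.5 = 0.045, so R = e^0.045 = 1.0460
Risk-neutral probability p = (e^0.045 − 0.7275)/(1.3746 − 0.7275) = 0.3186/0.6472 = 0.4922
Terminal stock prices: S_uu = 207.9, S_ud = 110, S_dd = 58.21
Terminal payoffs (K − S): max(-102.9, 0) = 0, max(-5, 0) = 0, max(46.79, 0) = 46.79
Node u (S = 151.2): V_u = e^(−0.045)·[0.4922·0.0000 + 0.5078·0.0000] = 0.0000
Node d (S = 80.02): V_d = e^(−0.045)·[0.4922·0.0000 + 0.5078·46.7884] = 22.7122
Node 0 (S = 110): V_0 = e^(−0.045)·[0.4922·0.0000 + 0.5078·22.7122] = 11.0250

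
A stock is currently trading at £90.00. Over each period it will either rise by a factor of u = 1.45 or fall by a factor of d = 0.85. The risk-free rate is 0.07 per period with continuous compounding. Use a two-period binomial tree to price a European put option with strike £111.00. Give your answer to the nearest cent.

Risk-neutral probability p = (e^0.07 − 0.85)/(1.45 − 0.85) = 0.2225/0.6000 = 0.3708
Terminal stock prices: S_uu = 189.2, S_ud = 110.9, S_dd = 65.02
Terminal payoffs (K − S): max(-78.22, 0) = 0, max(0.075, 0) = 0.075, max(45.98, 0) = 45.98
Node u (S = 130.5): V_u = e^(−0.07)·[0.3708·0.0000 + 0.6292·0.0750] = 0.0440
Node d (S = 76.5): V_d = e^(−0.07)·[0.3708·0.0750 + 0.6292·45.9750] = 26.9957
Node 0 (S = 90): V_0 = e^(−0.07)·[0.3708·0.0440 + 0.6292·26.9957] = 15.8514

£15.85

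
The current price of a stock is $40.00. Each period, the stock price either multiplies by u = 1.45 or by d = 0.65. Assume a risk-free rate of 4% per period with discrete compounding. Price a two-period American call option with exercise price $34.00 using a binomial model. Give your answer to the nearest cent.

$12.72

Risk-neutral probability p = (1 + 0.04 − 0.65)/(1.45 − 0.65) = 0.3900/0.8000 = 0.4875
Terminal stock prices: S_uu = 84.1, S_ud = 37.7, S_dd = 16.9
Terminal payoffs (S − K): max(50.1, 0) = 50.1, max(3.7, 0) = 3.7, max(-17.1, 0) = 0
Node u (S = 58): continuation = 1/1.04·[0.4875·50.1000 + 0.5125·3.7000] = 25.3077; exercise value = 24.0000 ≤ continuation, so V_u = 25.3077
Node d (S = 26): continuation = 1/1.04·[0.4875·3.7000 + 0.5125·0.0000] = 1.7344; exercise value = 0.0000 ≤ continuation, so V_d = 1.7344
Node 0 (S = 40): continuation = 1/1.04·[0.4875·25.3077 + 0.5125·1.7344] = 12.7177; exercise value = 6.0000 ≤ continuation, so V_0 = 12.7177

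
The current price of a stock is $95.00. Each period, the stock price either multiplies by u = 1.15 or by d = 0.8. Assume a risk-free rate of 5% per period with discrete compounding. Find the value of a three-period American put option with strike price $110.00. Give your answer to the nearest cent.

$15.00

Risk-neutral probability p = (1 + 0.05 − 0.8)/(1.15 − 0.8) = 0.2500/0.3500 = 0.7143
Terminal stock prices: S_uuu = 144.5, S_uud = 100.5, S_udd = 69.92, S_ddd = 48.64
Terminal payoffs (K − S): max(-34.48, 0) = 0, max(9.49, 0) = 9.49, max(40.08, 0) = 40.08, max(61.36, 0) = 61.36
Node uu (S = 125.6): continuation = 1/1.05·[0.7143·0.0000 + 0.2857·9.4900] = 2.5823; exercise value = 0.0000 ≤ continuation, so V_uu = 2.5823
Node ud (S = 87.4): continuation = 1/1.05·[0.7143·9.4900 + 0.2857·40.0800] = 17.3619; exercise value = 22.6000 > continuation, so V_ud = 22.6000 (exercise)
Node dd (S = 60.8): continuation = 1/1.05·[0.7143·40.0800 + 0.2857·61.3600] = 43.9619; exercise value = 49.2000 > continuation, so V_dd = 49.2000 (exercise)
Node u (S = 109.2): continuation = 1/1.05·[0.7143·2.5823 + 0.2857·22.6000] = 7.9063; exercise value = 0.7500 ≤ continuation, so V_u = 7.9063
Node d (S = 76): continuation = 1/1.05·[0.7143·22.6000 + 0.2857·49.2000] = 28.7619; exercise value = 34.0000 > continuation, so V_d = 34.0000 (exercise)
Node 0 (S = 95): continuation = 1/1.05·[0.7143·7.9063 + 0.2857·34.0000] = 14.6302; exercise value = 15.0000 > continuation, so V_0 = 15.0000 (exercise)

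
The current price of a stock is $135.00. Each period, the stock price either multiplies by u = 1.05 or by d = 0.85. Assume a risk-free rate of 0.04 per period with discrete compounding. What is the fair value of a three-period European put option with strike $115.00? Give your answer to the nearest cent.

$0.08

Risk-neutral probability p = (1 + 0.04 − 0.85)/(1.05 − 0.85) = 0.1900/0.2000 = 0.9500
Terminal stock prices: S_uuu = 156.3, S_uud = 126.5, S_udd = 102.4, S_ddd = 82.91
Terminal payoffs (K − S): max(-41.28, 0) = 0, max(-11.51, 0) = 0, max(12.59, 0) = 12.59, max(32.09, 0) = 32.09
Node uu (S = 148.8): V_uu = 1/1.04·[0.9500·0.0000 + 0.0500·0.0000] = 0.0000
Node ud (S = 120.5): V_ud = 1/1.04·[0.9500·0.0000 + 0.0500·12.5856] = 0.6051
Node dd (S = 97.54): V_dd = 1/1.04·[0.9500·12.5856 + 0.0500·32.0931] = 13.0394
Node u (S = 141.8): V_u = 1/1.04·[0.9500·0.0000 + 0.0500·0.6051] = 0.0291
Node d (S = 114.8): V_d = 1/1.04·[0.9500·0.6051 + 0.0500·13.0394] = 1.1796
Node 0 (S = 135): V_0 = 1/1.04·[0.9500·0.0291 + 0.0500·1.1796] = 0.0833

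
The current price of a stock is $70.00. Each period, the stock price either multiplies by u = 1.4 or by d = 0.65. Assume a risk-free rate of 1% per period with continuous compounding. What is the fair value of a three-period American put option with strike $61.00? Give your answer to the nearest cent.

Risk-neutral probability p = (e^0.01 − 0.65)/(1.4 − 0.65) = 0.3601/0.7500 = 0.4801
Terminal stock prices: S_uuu = 192.1, S_uud = 89.18, S_udd = 41.41, S_ddd = 19.22
Terminal payoffs (K − S): max(-131.1, 0) = 0, max(-28.18, 0) = 0, max(19.59, 0) = 19.59, max(41.78, 0) = 41.78
Node uu (S = 137.2): continuation = e^(−0.01)·[0.4801·0.0000 + 0.5199·0.0000] = 0.0000; exercise value = 0.0000 ≤ continuation, so V_uu = 0.0000
Node ud (S = 63.7): continuation = e^(−0.01)·[0.4801·0.0000 + 0.5199·19.5950] = 10.0867; exercise value = 0.0000 ≤ continuation, so V_ud = 10.0867
Node dd (S = 29.58): continuation = e^(−0.01)·[0.4801·19.5950 + 0.5199·41.7763] = 30.8180; exercise value = 31.4250 > continuation, so V_dd = 31.4250 (exercise)
Node u (S = 98): continuation = e^(−0.01)·[0.4801·0.0000 + 0.5199·10.0867] = 5.1922; exercise value = 0.0000 ≤ continuation, so V_u = 5.1922
Node d (S = 45.5): continuation = e^(−0.01)·[0.4801·10.0867 + 0.5199·31.4250] = 20.9704; exercise value = 15.5000 ≤ continuation, so V_d = 20.9704
Node 0 (S = 70): continuation = e^(−0.01)·[0.4801·5.1922 + 0.5199·20.9704] = 13.2626; exercise value = 0.0000 ≤ continuation, so V_0 = 13.2626

$13.26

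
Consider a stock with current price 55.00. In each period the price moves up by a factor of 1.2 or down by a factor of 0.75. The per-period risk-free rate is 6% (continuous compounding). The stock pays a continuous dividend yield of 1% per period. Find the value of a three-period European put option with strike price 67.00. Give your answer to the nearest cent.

9.62

Per-period risk-free factor R = e^0.06 = 1.0618; dividend-adjusted growth = e^(0.06−0.01) = 1.0513.
Risk-neutral probability p = (1.0513 − 0.75)/(1.2 − 0.75) = 0.3013/0.4500 = 0.6695
Terminal stock prices: S_uuu = 95.04, S_uud = 59.4, S_udd = 37.12, S_ddd = 23.2
Terminal payoffs (K − S): max(-28.04, 0) = 0, max(7.6, 0) = 7.6, max(29.88, 0) = 29.88, max(43.8, 0) = 43.8
Node uu (S = 79.2): V_uu = e^(−0.06)·[0.6695·0.0000 + 0.3305·7.6000] = 2.3656
Node ud (S = 49.5): V_ud = e^(−0.06)·[0.6695·7.6000 + 0.3305·29.8750] = 14.0908
Node dd (S = 30.94): V_dd = e^(−0.06)·[0.6695·29.8750 + 0.3305·43.7969] = 32.4686
Node u (S = 66): V_u = e^(−0.06)·[0.6695·2.3656 + 0.3305·14.0908] = 5.8774
Node d (S = 41.25): V_d = e^(−0.06)·[0.6695·14.0908 + 0.3305·32.4686] = 18.9905
Node 0 (S = 55): V_0 = e^(−0.06)·[0.6695·5.8774 + 0.3305·18.9905] = 9.6167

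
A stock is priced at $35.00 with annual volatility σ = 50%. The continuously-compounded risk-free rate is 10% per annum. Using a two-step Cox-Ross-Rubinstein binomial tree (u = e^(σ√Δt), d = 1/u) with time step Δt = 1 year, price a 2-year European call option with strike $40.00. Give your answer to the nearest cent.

$10.33

CRR parameters: u = e^(σ√Δt) = e^(0.5·√1) = 1.6487, d = 1/u = 0.6065
Per-period rate: rΔt = 0.1·1 = 0.1, so R = e^0.1 = 1.1052
Risk-neutral probability p = (e^0.1 − 0.6065)/(1.6487 − 0.6065) = 0.4986/1.0422 = 0.4785
Terminal stock prices: S_uu = 95.14, S_ud = 35, S_dd = 12.88
Terminal payoffs (S − K): max(55.14, 0) = 55.14, max(-5, 0) = 0, max(-27.12, 0) = 0
Node u (S = 57.71): V_u = e^(−0.1)·[0.4785·55.1399 + 0.5215·0.0000] = 23.8713
Node d (S = 21.23): V_d = e^(−0.1)·[0.4785·0.0000 + 0.5215·0.0000] = 0.0000
Node 0 (S = 35): V_0 = e^(−0.1)·[0.4785·23.8713 + 0.5215·0.0000] = 10.3344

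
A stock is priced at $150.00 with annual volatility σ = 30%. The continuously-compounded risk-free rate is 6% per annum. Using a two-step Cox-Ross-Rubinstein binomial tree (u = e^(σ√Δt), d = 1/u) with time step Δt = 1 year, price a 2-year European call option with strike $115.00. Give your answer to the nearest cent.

CRR parameters: u = e^(σ√Δt) = e^(0.3·√1) = 1.3499, d = 1/u = 0.7408
Per-period rate: rΔt = 0.06·1 = 0.06, so R = e^0.06 = 1.0618
Risk-neutral probability p = (e^0.06 − 0.7408)/(1.3499 − 0.7408) = 0.3210/0.6090 = 0.5271
Terminal stock prices: S_uu = 273.3, S_ud = 150, S_dd = 82.32
Terminal payoffs (S − K): max(158.3, 0) = 158.3, max(35, 0) = 35, max(-32.68, 0) = 0
Node u (S = 202.5): V_u = e^(−0.06)·[0.5271·158.3178 + 0.4729·35.0000] = 94.1759
Node d (S = 111.1): V_d = e^(−0.06)·[0.5271·35.0000 + 0.4729·0.0000] = 17.3738
Node 0 (S = 150): V_0 = e^(−0.06)·[0.5271·94.1759 + 0.4729·17.3738] = 54.4861

$54.49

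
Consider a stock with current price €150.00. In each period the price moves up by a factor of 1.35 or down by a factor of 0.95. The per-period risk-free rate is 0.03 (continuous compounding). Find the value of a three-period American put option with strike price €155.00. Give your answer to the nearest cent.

€12.30

Risk-neutral probability p = (e^0.03 − 0.95)/(1.35 − 0.95) = 0.0805/0.4000 = 0.2011
Terminal stock prices: S_uuu = 369.1, S_uud = 259.7, S_udd = 182.8, S_ddd = 128.6
Terminal payoffs (K − S): max(-214.1, 0) = 0, max(-104.7, 0) = 0, max(-27.76, 0) = 0, max(26.39, 0) = 26.39
Node uu (S = 273.4): continuation = e^(−0.03)·[0.2011·0.0000 + 0.7989·0.0000] = 0.0000; exercise value = 0.0000 ≤ continuation, so V_uu = 0.0000
Node ud (S = 192.4): continuation = e^(−0.03)·[0.2011·0.0000 + 0.7989·0.0000] = 0.0000; exercise value = 0.0000 ≤ continuation, so V_ud = 0.0000
Node dd (S = 135.4): continuation = e^(−0.03)·[0.2011·0.0000 + 0.7989·26.3938] = 20.4619; exercise value = 19.6250 ≤ continuation, so V_dd = 20.4619
Node u (S = 202.5): continuation = e^(−0.03)·[0.2011·0.0000 + 0.7989·0.0000] = 0.0000; exercise value = 0.0000 ≤ continuation, so V_u = 0.0000
Node d (S = 142.5): continuation = e^(−0.03)·[0.2011·0.0000 + 0.7989·20.4619] = 15.8631; exercise value = 12.5000 ≤ continuation, so V_d = 15.8631
Node 0 (S = 150): continuation = e^(−0.03)·[0.2011·0.0000 + 0.7989·15.8631] = 12.2979; exercise value = 5.0000 ≤ continuation, so V_0 = 12.2979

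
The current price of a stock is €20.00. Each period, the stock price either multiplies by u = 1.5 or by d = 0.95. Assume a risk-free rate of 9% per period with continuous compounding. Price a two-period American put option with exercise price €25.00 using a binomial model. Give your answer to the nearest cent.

€5.00

Risk-neutral probability p = (e^0.09 − 0.95)/(1.5 − 0.95) = 0.1442/0.5500 = 0.2621
Terminal stock prices: S_uu = 45, S_ud = 28.5, S_dd = 18.05
Terminal payoffs (K − S): max(-20, 0) = 0, max(-3.5, 0) = 0, max(6.95, 0) = 6.95
Node u (S = 30): continuation = e^(−0.09)·[0.2621·0.0000 + 0.7379·0.0000] = 0.0000; exercise value = 0.0000 ≤ continuation, so V_u = 0.0000
Node d (S = 19): continuation = e^(−0.09)·[0.2621·0.0000 + 0.7379·6.9500] = 4.6868; exercise value = 6.0000 > continuation, so V_d = 6.0000 (exercise)
Node 0 (S = 20): continuation = e^(−0.09)·[0.2621·0.0000 + 0.7379·6.0000] = 4.0461; exercise value = 5.0000 > continuation, so V_0 = 5.0000 (exercise)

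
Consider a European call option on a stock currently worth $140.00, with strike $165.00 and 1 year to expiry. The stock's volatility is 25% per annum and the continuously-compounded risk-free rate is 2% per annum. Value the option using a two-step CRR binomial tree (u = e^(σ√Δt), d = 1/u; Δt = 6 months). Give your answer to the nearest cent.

CRR parameters: u = e^(σ√Δt) = e^(0.25·√0.5) = 1.1934, d = 1/u = 0.8380
Per-period rate: rΔt = 0.02·0.5 = 0.01, so R = e^0.01 = 1.0101
Risk-neutral probability p = (e^0.01 − 0.8380)/(1.1934 − 0.8380) = 0.1721/0.3554 = 0.4842
Terminal stock prices: S_uu = 199.4, S_ud = 140, S_dd = 98.31
Terminal payoffs (S − K): max(34.38, 0) = 34.38, max(-25, 0) = 0, max(-66.69, 0) = 0
Node u (S = 167.1): V_u = e^(−0.01)·[0.4842·34.3767 + 0.5158·0.0000] = 16.4795
Node d (S = 117.3): V_d = e^(−0.01)·[0.4842·0.0000 + 0.5158·0.0000] = 0.0000
Node 0 (S = 140): V_0 = e^(−0.01)·[0.4842·16.4795 + 0.5158·0.0000] = 7.9000

$7.90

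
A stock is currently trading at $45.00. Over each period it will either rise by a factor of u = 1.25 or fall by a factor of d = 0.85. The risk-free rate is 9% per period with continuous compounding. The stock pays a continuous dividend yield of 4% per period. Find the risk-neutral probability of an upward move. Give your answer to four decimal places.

p = 0.5032

Per-period risk-free factor R = e^0.09 = 1.0942; dividend-adjusted growth = e^(0.09−0.04) = 1.0513.
Risk-neutral probability p = (1.0513 − 0.85)/(1.25 − 0.85) = 0.2013/0.4000 = 0.5032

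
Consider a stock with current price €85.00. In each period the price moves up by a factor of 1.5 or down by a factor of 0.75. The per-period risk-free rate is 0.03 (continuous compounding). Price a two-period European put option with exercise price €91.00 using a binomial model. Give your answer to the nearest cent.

Risk-neutral probability p = (e^0.03 − 0.75)/(1.5 − 0.75) = 0.2805/0.7500 = 0.3739
Terminal stock prices: S_uu = 191.2, S_ud = 95.62, S_dd = 47.81
Terminal payoffs (K − S): max(-100.2, 0) = 0, max(-4.625, 0) = 0, max(43.19, 0) = 43.19
Node u (S = 127.5): V_u = e^(−0.03)·[0.3739·0.0000 + 0.6261·0.0000] = 0.0000
Node d (S = 63.75): V_d = e^(−0.03)·[0.3739·0.0000 + 0.6261·43.1875] = 26.2389
Node 0 (S = 85): V_0 = e^(−0.03)·[0.3739·0.0000 + 0.6261·26.2389] = 15.9416

€15.94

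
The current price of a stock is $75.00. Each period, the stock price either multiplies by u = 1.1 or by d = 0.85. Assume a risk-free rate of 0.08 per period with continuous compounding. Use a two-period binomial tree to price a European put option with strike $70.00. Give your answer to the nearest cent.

$0.06

Risk-neutral probability p = (e^0.08 − 0.85)/(1.1 − 0.85) = 0.2333/0.2500 = 0.9331
Terminal stock prices: S_uu = 90.75, S_ud = 70.12, S_dd = 54.19
Terminal payoffs (K − S): max(-20.75, 0) = 0, max(-0.125, 0) = 0, max(15.81, 0) = 15.81
Node u (S = 82.5): V_u = e^(−0.08)·[0.9331·0.0000 + 0.0669·0.0000] = 0.0000
Node d (S = 63.75): V_d = e^(−0.08)·[0.9331·0.0000 + 0.0669·15.8125] = 0.9758
Node 0 (S = 75): V_0 = e^(−0.08)·[0.9331·0.0000 + 0.0669·0.9758] = 0.0602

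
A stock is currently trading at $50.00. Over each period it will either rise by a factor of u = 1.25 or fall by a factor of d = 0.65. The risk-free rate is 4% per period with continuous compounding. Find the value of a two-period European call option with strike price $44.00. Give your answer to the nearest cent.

Risk-neutral probability p = (e^0.04 − 0.65)/(1.25 − 0.65) = 0.3908/0.6000 = 0.6514
Terminal stock prices: S_uu = 78.12, S_ud = 40.62, S_dd = 21.13
Terminal payoffs (S − K): max(34.12, 0) = 34.12, max(-3.375, 0) = 0, max(-22.87, 0) = 0
Node u (S = 62.5): V_u = e^(−0.04)·[0.6514·34.1250 + 0.3486·0.0000] = 21.3558
Node d (S = 32.5): V_d = e^(−0.04)·[0.6514·0.0000 + 0.3486·0.0000] = 0.0000
Node 0 (S = 50): V_0 = e^(−0.04)·[0.6514·21.3558 + 0.3486·0.0000] = 13.3647

$13.36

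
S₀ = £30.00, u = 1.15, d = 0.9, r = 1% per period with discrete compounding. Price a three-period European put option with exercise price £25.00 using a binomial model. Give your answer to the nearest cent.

£0.53

Risk-neutral probability p = (1 + 0.01 − 0.9)/(1.15 − 0.9) = 0.1100/0.2500 = 0.4400
Terminal stock prices: S_uuu = 45.63, S_uud = 35.71, S_udd = 27.95, S_ddd = 21.87
Terminal payoffs (K − S): max(-20.63, 0) = 0, max(-10.71, 0) = 0, max(-2.945, 0) = 0, max(3.13, 0) = 3.13
Node uu (S = 39.67): V_uu = 1/1.01·[0.4400·0.0000 + 0.5600·0.0000] = 0.0000
Node ud (S = 31.05): V_ud = 1/1.01·[0.4400·0.0000 + 0.5600·0.0000] = 0.0000
Node dd (S = 24.3): V_dd = 1/1.01·[0.4400·0.0000 + 0.5600·3.1300] = 1.7354
Node u (S = 34.5): V_u = 1/1.01·[0.4400·0.0000 + 0.5600·0.0000] = 0.0000
Node d (S = 27): V_d = 1/1.01·[0.4400·0.0000 + 0.5600·1.7354] = 0.9622
Node 0 (S = 30): V_0 = 1/1.01·[0.4400·0.0000 + 0.5600·0.9622] = 0.5335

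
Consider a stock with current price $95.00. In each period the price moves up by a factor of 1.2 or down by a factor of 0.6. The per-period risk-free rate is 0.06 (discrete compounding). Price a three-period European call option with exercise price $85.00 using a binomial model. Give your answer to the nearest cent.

Risk-neutral probability p = (1 + 0.06 − 0.6)/(1.2 − 0.6) = 0.4600/0.6000 = 0.7667
Terminal stock prices: S_uuu = 164.2, S_uud = 82.08, S_udd = 41.04, S_ddd = 20.52
Terminal payoffs (S − K): max(79.16, 0) = 79.16, max(-2.92, 0) = 0, max(-43.96, 0) = 0, max(-64.48, 0) = 0
Node uu (S = 136.8): V_uu = 1/1.06·[0.7667·79.1600 + 0.2333·0.0000] = 57.2541
Node ud (S = 68.4): V_ud = 1/1.06·[0.7667·0.0000 + 0.2333·0.0000] = 0.0000
Node dd (S = 34.2): V_dd = 1/1.06·[0.7667·0.0000 + 0.2333·0.0000] = 0.0000
Node u (S = 114): V_u = 1/1.06·[0.7667·57.2541 + 0.2333·0.0000] = 41.4102
Node d (S = 57): V_d = 1/1.06·[0.7667·0.0000 + 0.2333·0.0000] = 0.0000
Node 0 (S = 95): V_0 = 1/1.06·[0.7667·41.4102 + 0.2333·0.0000] = 29.9508

$29.95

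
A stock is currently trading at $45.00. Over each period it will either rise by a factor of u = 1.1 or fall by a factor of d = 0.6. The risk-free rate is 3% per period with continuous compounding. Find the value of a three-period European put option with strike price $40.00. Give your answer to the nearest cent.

$3.16

Risk-neutral probability p = (e^0.03 − 0.6)/(1.1 − 0.6) = 0.4305/0.5000 = 0.8609
Terminal stock prices: S_uuu = 59.9, S_uud = 32.67, S_udd = 17.82, S_ddd = 9.72
Terminal payoffs (K − S): max(-19.9, 0) = 0, max(7.33, 0) = 7.33, max(22.18, 0) = 22.18, max(30.28, 0) = 30.28
Node uu (S = 54.45): V_uu = e^(−0.03)·[0.8609·0.0000 + 0.1391·7.3300] = 0.9894
Node ud (S = 29.7): V_ud = e^(−0.03)·[0.8609·7.3300 + 0.1391·22.1800] = 9.1178
Node dd (S = 16.2): V_dd = e^(−0.03)·[0.8609·22.1800 + 0.1391·30.2800] = 22.6178
Node u (S = 49.5): V_u = e^(−0.03)·[0.8609·0.9894 + 0.1391·9.1178] = 2.0573
Node d (S = 27): V_d = e^(−0.03)·[0.8609·9.1178 + 0.1391·22.6178] = 10.6706
Node 0 (S = 45): V_0 = e^(−0.03)·[0.8609·2.0573 + 0.1391·10.6706] = 3.1592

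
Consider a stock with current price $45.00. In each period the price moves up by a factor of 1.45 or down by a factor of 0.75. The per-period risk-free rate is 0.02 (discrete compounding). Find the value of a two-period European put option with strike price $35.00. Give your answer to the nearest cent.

Risk-neutral probability p = (1 + 0.02 − 0.75)/(1.45 − 0.75) = 0.2700/0.7000 = 0.3857
Terminal stock prices: S_uu = 94.61, S_ud = 48.94, S_dd = 25.31
Terminal payoffs (K − S): max(-59.61, 0) = 0, max(-13.94, 0) = 0, max(9.688, 0) = 9.688
Node u (S = 65.25): V_u = 1/1.02·[0.3857·0.0000 + 0.6143·0.0000] = 0.0000
Node d (S = 33.75): V_d = 1/1.02·[0.3857·0.0000 + 0.6143·9.6875] = 5.8342
Node 0 (S = 45): V_0 = 1/1.02·[0.3857·0.0000 + 0.6143·5.8342] = 3.5136

$3.51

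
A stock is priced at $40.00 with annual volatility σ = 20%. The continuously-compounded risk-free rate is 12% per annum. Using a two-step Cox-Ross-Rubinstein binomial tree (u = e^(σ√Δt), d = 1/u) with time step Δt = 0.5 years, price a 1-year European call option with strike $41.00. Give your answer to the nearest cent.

CRR parameters: u = e^(σ√Δt) = e^(0.2·√0.5) = 1.1519, d = 1/u = 0.8681
Per-period rate: rΔt = 0.12·0.5 = 0.06, so R = e^0.06 = 1.0618
Risk-neutral probability p = (e^0.06 − 0.8681)/(1.1519 − 0.8681) = 0.1937/0.2838 = 0.6826
Terminal stock prices: S_uu = 53.08, S_ud = 40, S_dd = 30.15
Terminal payoffs (S − K): max(12.08, 0) = 12.08, max(-1, 0) = 0, max(-10.85, 0) = 0
Node u (S = 46.08): V_u = e^(−0.06)·[0.6826·12.0759 + 0.3174·0.0000] = 7.7630
Node d (S = 34.72): V_d = e^(−0.06)·[0.6826·0.0000 + 0.3174·0.0000] = 0.0000
Node 0 (S = 40): V_0 = e^(−0.06)·[0.6826·7.7630 + 0.3174·0.0000] = 4.9904

$4.99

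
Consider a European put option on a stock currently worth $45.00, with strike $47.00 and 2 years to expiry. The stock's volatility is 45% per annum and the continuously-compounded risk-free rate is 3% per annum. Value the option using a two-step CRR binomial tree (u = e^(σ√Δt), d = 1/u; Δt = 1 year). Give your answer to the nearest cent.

CRR parameters: u = e^(σ√Δt) = e^(0.45·√1) = 1.5683, d = 1/u = 0.6376
Per-period rate: rΔt = 0.03·1 = 0.03, so R = e^0.03 = 1.0305
Risk-neutral probability p = (e^0.03 − 0.6376)/(1.5683 − 0.6376) = 0.3928/0.9307 = 0.4221
Terminal stock prices: S_uu = 110.7, S_ud = 45, S_dd = 18.3
Terminal payoffs (K − S): max(-63.68, 0) = 0, max(2, 0) = 2, max(28.7, 0) = 28.7
Node u (S = 70.57): V_u = e^(−0.03)·[0.4221·0.0000 + 0.5779·2.0000] = 1.1217
Node d (S = 28.69): V_d = e^(−0.03)·[0.4221·2.0000 + 0.5779·28.7044] = 16.9177
Node 0 (S = 45): V_0 = e^(−0.03)·[0.4221·1.1217 + 0.5779·16.9177] = 9.9475

$9.95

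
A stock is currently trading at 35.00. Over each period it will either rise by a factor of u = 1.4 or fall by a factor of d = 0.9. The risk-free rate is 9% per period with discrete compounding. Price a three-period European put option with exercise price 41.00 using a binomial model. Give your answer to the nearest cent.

3.29

Risk-neutral probability p = (1 + 0.09 − 0.9)/(1.4 − 0.9) = 0.1900/0.5000 = 0.3800
Terminal stock prices: S_uuu = 96.04, S_uud = 61.74, S_udd = 39.69, S_ddd = 25.52
Terminal payoffs (K − S): max(-55.04, 0) = 0, max(-20.74, 0) = 0, max(1.31, 0) = 1.31, max(15.48, 0) = 15.48
Node uu (S = 68.6): V_uu = 1/1.09·[0.3800·0.0000 + 0.6200·0.0000] = 0.0000
Node ud (S = 44.1): V_ud = 1/1.09·[0.3800·0.0000 + 0.6200·1.3100] = 0.7451
Node dd (S = 28.35): V_dd = 1/1.09·[0.3800·1.3100 + 0.6200·15.4850] = 9.2647
Node u (S = 49): V_u = 1/1.09·[0.3800·0.0000 + 0.6200·0.7451] = 0.4238
Node d (S = 31.5): V_d = 1/1.09·[0.3800·0.7451 + 0.6200·9.2647] = 5.5296
Node 0 (S = 35): V_0 = 1/1.09·[0.3800·0.4238 + 0.6200·5.5296] = 3.2930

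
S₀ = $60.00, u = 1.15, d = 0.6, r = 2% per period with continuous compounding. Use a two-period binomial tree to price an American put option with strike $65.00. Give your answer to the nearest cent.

$10.80

Risk-neutral probability p = (e^0.02 − 0.6)/(1.15 − 0.6) = 0.4202/0.5500 = 0.7640
Terminal stock prices: S_uu = 79.35, S_ud = 41.4, S_dd = 21.6
Terminal payoffs (K − S): max(-14.35, 0) = 0, max(23.6, 0) = 23.6, max(43.4, 0) = 43.4
Node u (S = 69): continuation = e^(−0.02)·[0.7640·0.0000 + 0.2360·23.6000] = 5.4593; exercise value = 0.0000 ≤ continuation, so V_u = 5.4593
Node d (S = 36): continuation = e^(−0.02)·[0.7640·23.6000 + 0.2360·43.4000] = 27.7129; exercise value = 29.0000 > continuation, so V_d = 29.0000 (exercise)
Node 0 (S = 60): continuation = e^(−0.02)·[0.7640·5.4593 + 0.2360·29.0000] = 10.7967; exercise value = 5.0000 ≤ continuation, so V_0 = 10.7967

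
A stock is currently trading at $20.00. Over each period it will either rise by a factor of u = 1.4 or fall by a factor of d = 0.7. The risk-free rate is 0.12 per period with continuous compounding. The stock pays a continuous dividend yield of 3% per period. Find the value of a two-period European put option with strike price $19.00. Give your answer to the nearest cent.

$1.38

Per-period risk-free factor R = e^0.12 = 1.1275; dividend-adjusted growth = e^(0.12−0.03) = 1.0942.
Risk-neutral probability p = (1.0942 − 0.7)/(1.4 − 0.7) = 0.3942/0.7000 = 0.5631
Terminal stock prices: S_uu = 39.2, S_ud = 19.6, S_dd = 9.8
Terminal payoffs (K − S): max(-20.2, 0) = 0, max(-0.6, 0) = 0, max(9.2, 0) = 9.2
Node u (S = 28): V_u = e^(−0.12)·[0.5631·0.0000 + 0.4369·0.0000] = 0.0000
Node d (S = 14): V_d = e^(−0.12)·[0.5631·0.0000 + 0.4369·9.2000] = 3.5649
Node 0 (S = 20): V_0 = e^(−0.12)·[0.5631·0.0000 + 0.4369·3.5649] = 1.3814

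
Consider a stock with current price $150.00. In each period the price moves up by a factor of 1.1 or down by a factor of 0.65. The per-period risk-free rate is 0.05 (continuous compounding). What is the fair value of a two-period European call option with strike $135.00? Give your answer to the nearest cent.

$33.46

Risk-neutral probability p = (e^0.05 − 0.65)/(1.1 − 0.65) = 0.4013/0.4500 = 0.8917
Terminal stock prices: S_uu = 181.5, S_ud = 107.2, S_dd = 63.38
Terminal payoffs (S − K): max(46.5, 0) = 46.5, max(-27.75, 0) = 0, max(-71.62, 0) = 0
Node u (S = 165): V_u = e^(−0.05)·[0.8917·46.5000 + 0.1083·0.0000] = 39.4424
Node d (S = 97.5): V_d = e^(−0.05)·[0.8917·0.0000 + 0.1083·0.0000] = 0.0000
Node 0 (S = 150): V_0 = e^(−0.05)·[0.8917·39.4424 + 0.1083·0.0000] = 33.4560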